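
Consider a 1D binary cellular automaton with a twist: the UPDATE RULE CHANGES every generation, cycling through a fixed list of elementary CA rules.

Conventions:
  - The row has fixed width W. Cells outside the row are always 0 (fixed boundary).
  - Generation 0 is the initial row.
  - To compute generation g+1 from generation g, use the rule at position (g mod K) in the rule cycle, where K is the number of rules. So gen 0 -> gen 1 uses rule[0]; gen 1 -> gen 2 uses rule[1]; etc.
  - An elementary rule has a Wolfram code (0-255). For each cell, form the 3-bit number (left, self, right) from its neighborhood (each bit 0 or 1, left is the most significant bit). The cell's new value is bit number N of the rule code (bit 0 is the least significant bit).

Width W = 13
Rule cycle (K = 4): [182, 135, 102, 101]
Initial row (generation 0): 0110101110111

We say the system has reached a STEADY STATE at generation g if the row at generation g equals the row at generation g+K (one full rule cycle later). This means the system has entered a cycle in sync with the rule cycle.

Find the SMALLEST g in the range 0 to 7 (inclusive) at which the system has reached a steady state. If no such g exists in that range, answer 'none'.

Gen 0: 0110101110111
Gen 1 (rule 182): 1001110101010
Gen 2 (rule 135): 1010100101010
Gen 3 (rule 102): 1111101111110
Gen 4 (rule 101): 0000110000010
Gen 5 (rule 182): 0001001000111
Gen 6 (rule 135): 1111011011010
Gen 7 (rule 102): 0001101101110
Gen 8 (rule 101): 1100110110010
Gen 9 (rule 182): 0011001001111
Gen 10 (rule 135): 1100011010110
Gen 11 (rule 102): 0100101111010

Answer: none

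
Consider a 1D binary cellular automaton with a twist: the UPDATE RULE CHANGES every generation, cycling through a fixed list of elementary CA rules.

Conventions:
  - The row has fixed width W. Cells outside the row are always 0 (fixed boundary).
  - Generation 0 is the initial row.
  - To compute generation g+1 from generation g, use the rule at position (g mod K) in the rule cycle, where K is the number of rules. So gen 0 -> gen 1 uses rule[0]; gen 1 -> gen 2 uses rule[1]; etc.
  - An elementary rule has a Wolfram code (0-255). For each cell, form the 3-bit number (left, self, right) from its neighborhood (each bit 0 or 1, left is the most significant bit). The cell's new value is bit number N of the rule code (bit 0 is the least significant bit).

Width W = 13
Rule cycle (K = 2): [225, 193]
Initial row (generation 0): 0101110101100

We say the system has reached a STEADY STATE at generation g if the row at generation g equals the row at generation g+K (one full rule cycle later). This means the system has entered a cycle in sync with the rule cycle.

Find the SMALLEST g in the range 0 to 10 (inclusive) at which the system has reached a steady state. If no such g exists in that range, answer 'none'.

Gen 0: 0101110101100
Gen 1 (rule 225): 0010111010101
Gen 2 (rule 193): 1000011000000
Gen 3 (rule 225): 0011001011111
Gen 4 (rule 193): 1001000001111
Gen 5 (rule 225): 0000011100111
Gen 6 (rule 193): 1111001100011
Gen 7 (rule 225): 0111000101001
Gen 8 (rule 193): 0011010000000
Gen 9 (rule 225): 1001100111111
Gen 10 (rule 193): 0000100011111
Gen 11 (rule 225): 1110001001111
Gen 12 (rule 193): 0110100000111

Answer: none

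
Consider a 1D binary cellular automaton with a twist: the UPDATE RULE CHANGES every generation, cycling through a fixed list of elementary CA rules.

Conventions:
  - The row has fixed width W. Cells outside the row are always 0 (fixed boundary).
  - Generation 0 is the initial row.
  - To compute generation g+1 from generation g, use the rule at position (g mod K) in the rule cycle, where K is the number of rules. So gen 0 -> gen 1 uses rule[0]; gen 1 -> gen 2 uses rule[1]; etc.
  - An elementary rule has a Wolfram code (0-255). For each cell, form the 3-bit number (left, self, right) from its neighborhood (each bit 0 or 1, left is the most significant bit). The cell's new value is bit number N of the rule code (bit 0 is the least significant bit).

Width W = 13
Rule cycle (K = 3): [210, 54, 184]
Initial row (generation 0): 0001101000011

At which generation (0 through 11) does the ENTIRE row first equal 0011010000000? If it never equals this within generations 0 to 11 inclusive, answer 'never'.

Answer: 9

Derivation:
Gen 0: 0001101000011
Gen 1 (rule 210): 0010100100101
Gen 2 (rule 54): 0111111111111
Gen 3 (rule 184): 0111111111110
Gen 4 (rule 210): 1011111111111
Gen 5 (rule 54): 1100000000000
Gen 6 (rule 184): 1010000000000
Gen 7 (rule 210): 0001000000000
Gen 8 (rule 54): 0011100000000
Gen 9 (rule 184): 0011010000000
Gen 10 (rule 210): 0101001000000
Gen 11 (rule 54): 1111111100000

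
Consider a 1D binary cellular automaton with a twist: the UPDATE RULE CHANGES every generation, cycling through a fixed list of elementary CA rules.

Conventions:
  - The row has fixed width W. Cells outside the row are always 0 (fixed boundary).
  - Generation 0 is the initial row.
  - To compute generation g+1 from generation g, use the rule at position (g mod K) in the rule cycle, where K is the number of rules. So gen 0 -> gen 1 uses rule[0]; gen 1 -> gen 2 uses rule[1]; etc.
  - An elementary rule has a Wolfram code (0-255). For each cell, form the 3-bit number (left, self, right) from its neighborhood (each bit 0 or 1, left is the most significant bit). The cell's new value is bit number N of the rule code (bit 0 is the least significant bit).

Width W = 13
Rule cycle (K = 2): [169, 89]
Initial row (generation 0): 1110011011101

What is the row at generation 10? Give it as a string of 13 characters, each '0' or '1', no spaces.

Gen 0: 1110011011101
Gen 1 (rule 169): 1100010111010
Gen 2 (rule 89): 1111000101001
Gen 3 (rule 169): 1110010010000
Gen 4 (rule 89): 1011001001111
Gen 5 (rule 169): 0110000001110
Gen 6 (rule 89): 0111111101011
Gen 7 (rule 169): 0111111010110
Gen 8 (rule 89): 0100001000111
Gen 9 (rule 169): 0001100010110
Gen 10 (rule 89): 1101111000111

Answer: 1101111000111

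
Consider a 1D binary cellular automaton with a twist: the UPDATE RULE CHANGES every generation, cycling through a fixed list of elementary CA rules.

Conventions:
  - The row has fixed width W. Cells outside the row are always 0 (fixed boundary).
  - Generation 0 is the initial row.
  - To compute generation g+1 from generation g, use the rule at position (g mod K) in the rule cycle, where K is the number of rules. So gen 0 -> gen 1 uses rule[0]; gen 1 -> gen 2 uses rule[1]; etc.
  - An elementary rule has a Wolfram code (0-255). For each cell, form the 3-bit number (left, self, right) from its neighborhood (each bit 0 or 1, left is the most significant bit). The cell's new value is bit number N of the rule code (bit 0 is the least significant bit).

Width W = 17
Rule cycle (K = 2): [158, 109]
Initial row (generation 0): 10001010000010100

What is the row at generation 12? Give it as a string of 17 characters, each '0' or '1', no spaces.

Gen 0: 10001010000010100
Gen 1 (rule 158): 11011011000110110
Gen 2 (rule 109): 11111111010111110
Gen 3 (rule 158): 11111110010111101
Gen 4 (rule 109): 10000010011100111
Gen 5 (rule 158): 11000111111011110
Gen 6 (rule 109): 11010100001110010
Gen 7 (rule 158): 10010110011101111
Gen 8 (rule 109): 10011110010111001
Gen 9 (rule 158): 11111101110110111
Gen 10 (rule 109): 10000111011111101
Gen 11 (rule 158): 11001110011111001
Gen 12 (rule 109): 11001010010001001

Answer: 11001010010001001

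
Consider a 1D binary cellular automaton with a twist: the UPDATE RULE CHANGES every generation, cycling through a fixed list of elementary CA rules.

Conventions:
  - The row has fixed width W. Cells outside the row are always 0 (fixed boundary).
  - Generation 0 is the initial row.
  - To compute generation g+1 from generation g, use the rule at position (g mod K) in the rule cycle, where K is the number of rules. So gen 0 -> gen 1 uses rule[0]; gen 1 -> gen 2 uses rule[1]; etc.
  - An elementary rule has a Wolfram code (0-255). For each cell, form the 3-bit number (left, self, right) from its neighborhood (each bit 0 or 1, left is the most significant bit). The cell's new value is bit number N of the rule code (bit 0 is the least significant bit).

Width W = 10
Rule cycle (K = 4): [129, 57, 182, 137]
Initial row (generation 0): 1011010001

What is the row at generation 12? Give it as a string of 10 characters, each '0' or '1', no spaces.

Answer: 0100111100

Derivation:
Gen 0: 1011010001
Gen 1 (rule 129): 0000000100
Gen 2 (rule 57): 1111110011
Gen 3 (rule 182): 0111101100
Gen 4 (rule 137): 0111001001
Gen 5 (rule 129): 0010000000
Gen 6 (rule 57): 1001111111
Gen 7 (rule 182): 1110111110
Gen 8 (rule 137): 1100111100
Gen 9 (rule 129): 0000011001
Gen 10 (rule 57): 1111010100
Gen 11 (rule 182): 0110111110
Gen 12 (rule 137): 0100111100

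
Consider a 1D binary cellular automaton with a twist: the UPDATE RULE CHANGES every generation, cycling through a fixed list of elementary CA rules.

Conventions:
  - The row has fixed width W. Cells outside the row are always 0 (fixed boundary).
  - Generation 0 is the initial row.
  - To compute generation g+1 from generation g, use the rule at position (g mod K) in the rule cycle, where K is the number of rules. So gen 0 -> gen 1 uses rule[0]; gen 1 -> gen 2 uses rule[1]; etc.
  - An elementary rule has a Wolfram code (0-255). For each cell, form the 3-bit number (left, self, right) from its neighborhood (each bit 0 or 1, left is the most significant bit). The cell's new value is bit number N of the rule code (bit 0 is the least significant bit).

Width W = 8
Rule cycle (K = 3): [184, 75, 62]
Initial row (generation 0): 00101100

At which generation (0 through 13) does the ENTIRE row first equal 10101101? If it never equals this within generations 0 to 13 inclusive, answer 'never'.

Answer: never

Derivation:
Gen 0: 00101100
Gen 1 (rule 184): 00011010
Gen 2 (rule 75): 11111000
Gen 3 (rule 62): 10000100
Gen 4 (rule 184): 01000010
Gen 5 (rule 75): 10011100
Gen 6 (rule 62): 11110010
Gen 7 (rule 184): 11101001
Gen 8 (rule 75): 10100010
Gen 9 (rule 62): 11110111
Gen 10 (rule 184): 11101110
Gen 11 (rule 75): 10101010
Gen 12 (rule 62): 11111111
Gen 13 (rule 184): 11111110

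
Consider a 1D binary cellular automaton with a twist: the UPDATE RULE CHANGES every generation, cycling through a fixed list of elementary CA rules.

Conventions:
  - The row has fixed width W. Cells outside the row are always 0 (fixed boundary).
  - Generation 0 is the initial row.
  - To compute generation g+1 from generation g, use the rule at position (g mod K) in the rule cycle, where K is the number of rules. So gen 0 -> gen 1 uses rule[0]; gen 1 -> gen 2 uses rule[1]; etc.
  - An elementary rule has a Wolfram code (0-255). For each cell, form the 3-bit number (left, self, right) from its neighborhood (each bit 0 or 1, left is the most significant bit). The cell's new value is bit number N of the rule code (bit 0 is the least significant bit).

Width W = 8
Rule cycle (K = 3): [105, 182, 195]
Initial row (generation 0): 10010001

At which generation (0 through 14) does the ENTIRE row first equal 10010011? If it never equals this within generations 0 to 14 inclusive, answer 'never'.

Answer: 8

Derivation:
Gen 0: 10010001
Gen 1 (rule 105): 00000100
Gen 2 (rule 182): 00001110
Gen 3 (rule 195): 11110110
Gen 4 (rule 105): 10011110
Gen 5 (rule 182): 11101101
Gen 6 (rule 195): 01100100
Gen 7 (rule 105): 01100001
Gen 8 (rule 182): 10010011
Gen 9 (rule 195): 00100101
Gen 10 (rule 105): 10000010
Gen 11 (rule 182): 11000111
Gen 12 (rule 195): 01011011
Gen 13 (rule 105): 00111111
Gen 14 (rule 182): 01011110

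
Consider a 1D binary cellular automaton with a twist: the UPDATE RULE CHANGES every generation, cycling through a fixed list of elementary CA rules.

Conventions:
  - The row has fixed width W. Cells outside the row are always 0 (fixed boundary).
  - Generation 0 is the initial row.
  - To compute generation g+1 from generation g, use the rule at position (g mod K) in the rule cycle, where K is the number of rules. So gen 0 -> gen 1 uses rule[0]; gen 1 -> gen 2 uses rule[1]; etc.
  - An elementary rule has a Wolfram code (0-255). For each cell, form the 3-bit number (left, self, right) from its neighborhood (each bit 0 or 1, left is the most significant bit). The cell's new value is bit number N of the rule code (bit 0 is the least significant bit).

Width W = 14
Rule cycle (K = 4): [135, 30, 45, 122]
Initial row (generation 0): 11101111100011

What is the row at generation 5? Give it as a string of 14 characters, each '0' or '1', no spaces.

Gen 0: 11101111100011
Gen 1 (rule 135): 01000111001100
Gen 2 (rule 30): 11101100111010
Gen 3 (rule 45): 10011000100110
Gen 4 (rule 122): 01111101011111
Gen 5 (rule 135): 10111001001110

Answer: 10111001001110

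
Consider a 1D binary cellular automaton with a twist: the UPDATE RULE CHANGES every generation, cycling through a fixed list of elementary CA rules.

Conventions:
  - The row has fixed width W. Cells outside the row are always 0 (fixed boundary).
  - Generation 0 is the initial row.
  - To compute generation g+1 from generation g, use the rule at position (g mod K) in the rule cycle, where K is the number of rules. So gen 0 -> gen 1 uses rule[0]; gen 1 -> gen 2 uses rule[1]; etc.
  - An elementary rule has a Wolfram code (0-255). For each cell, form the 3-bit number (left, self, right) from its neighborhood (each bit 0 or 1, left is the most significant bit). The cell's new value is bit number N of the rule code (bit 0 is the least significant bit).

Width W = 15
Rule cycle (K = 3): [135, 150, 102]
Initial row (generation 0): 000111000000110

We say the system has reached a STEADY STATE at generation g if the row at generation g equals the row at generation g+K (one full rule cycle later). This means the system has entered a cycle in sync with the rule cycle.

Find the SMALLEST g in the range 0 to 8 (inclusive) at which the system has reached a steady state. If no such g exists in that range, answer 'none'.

Gen 0: 000111000000110
Gen 1 (rule 135): 111010011111000
Gen 2 (rule 150): 010011101110100
Gen 3 (rule 102): 110100110011100
Gen 4 (rule 135): 000101000101001
Gen 5 (rule 150): 001101101101111
Gen 6 (rule 102): 010110110110001
Gen 7 (rule 135): 110000000000111
Gen 8 (rule 150): 001000000001010
Gen 9 (rule 102): 011000000011110
Gen 10 (rule 135): 100011111101100
Gen 11 (rule 150): 110101111000010

Answer: none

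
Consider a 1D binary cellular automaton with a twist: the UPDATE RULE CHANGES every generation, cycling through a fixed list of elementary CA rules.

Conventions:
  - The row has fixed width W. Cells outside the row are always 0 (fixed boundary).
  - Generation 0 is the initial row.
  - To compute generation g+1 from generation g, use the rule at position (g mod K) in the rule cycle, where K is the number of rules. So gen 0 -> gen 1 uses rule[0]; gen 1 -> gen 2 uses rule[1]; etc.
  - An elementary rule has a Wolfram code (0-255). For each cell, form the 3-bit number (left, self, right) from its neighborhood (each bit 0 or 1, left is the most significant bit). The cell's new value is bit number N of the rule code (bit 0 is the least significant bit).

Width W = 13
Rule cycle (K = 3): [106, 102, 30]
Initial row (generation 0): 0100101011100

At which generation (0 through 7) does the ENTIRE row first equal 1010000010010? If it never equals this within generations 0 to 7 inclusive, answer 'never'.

Answer: 3

Derivation:
Gen 0: 0100101011100
Gen 1 (rule 106): 1001010110100
Gen 2 (rule 102): 1011111011100
Gen 3 (rule 30): 1010000010010
Gen 4 (rule 106): 0100000100100
Gen 5 (rule 102): 1100001101100
Gen 6 (rule 30): 1010011001010
Gen 7 (rule 106): 0100111010100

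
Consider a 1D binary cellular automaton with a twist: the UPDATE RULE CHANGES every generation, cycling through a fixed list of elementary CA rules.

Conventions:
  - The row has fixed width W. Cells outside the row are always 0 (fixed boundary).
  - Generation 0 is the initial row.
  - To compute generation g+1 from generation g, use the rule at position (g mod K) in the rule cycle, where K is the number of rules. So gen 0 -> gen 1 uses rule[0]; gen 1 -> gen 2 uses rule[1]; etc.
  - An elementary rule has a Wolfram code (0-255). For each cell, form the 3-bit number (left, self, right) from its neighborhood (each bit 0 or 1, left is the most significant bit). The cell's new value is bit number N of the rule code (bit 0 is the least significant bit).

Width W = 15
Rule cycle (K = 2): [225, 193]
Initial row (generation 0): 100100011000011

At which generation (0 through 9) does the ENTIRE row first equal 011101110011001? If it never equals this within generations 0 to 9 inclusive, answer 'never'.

Gen 0: 100100011000011
Gen 1 (rule 225): 000001001011001
Gen 2 (rule 193): 111100000001000
Gen 3 (rule 225): 011101111100011
Gen 4 (rule 193): 001100111101001
Gen 5 (rule 225): 100100011110000
Gen 6 (rule 193): 000001001110111
Gen 7 (rule 225): 111100000111011
Gen 8 (rule 193): 011101110011001
Gen 9 (rule 225): 001110110001000

Answer: 8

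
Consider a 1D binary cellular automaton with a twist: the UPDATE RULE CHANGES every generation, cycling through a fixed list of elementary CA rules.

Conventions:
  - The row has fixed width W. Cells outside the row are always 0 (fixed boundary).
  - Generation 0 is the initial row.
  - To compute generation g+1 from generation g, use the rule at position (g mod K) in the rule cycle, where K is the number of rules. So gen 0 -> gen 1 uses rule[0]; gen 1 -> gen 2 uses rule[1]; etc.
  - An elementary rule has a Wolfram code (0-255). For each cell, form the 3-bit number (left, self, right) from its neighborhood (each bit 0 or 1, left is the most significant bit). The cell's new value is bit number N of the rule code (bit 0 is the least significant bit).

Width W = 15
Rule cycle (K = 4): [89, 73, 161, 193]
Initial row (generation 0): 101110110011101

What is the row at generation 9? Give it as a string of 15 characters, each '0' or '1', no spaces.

Answer: 000010111111111

Derivation:
Gen 0: 101110110011101
Gen 1 (rule 89): 001010111010100
Gen 2 (rule 73): 100000101000001
Gen 3 (rule 161): 001110010011100
Gen 4 (rule 193): 100110000001101
Gen 5 (rule 89): 010111111101100
Gen 6 (rule 73): 000100000101101
Gen 7 (rule 161): 110001110010010
Gen 8 (rule 193): 010100110000000
Gen 9 (rule 89): 000010111111111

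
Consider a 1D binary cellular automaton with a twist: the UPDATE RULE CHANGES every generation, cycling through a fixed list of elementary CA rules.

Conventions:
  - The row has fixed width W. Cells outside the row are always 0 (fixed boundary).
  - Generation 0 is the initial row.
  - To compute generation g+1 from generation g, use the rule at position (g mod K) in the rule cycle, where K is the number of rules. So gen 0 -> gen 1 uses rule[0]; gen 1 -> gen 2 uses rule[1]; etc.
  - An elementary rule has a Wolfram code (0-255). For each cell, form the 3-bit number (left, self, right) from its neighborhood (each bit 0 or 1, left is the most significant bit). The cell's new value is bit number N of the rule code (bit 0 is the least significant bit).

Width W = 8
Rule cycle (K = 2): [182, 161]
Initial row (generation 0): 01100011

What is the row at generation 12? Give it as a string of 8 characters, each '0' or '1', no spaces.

Gen 0: 01100011
Gen 1 (rule 182): 10010100
Gen 2 (rule 161): 00001001
Gen 3 (rule 182): 00011111
Gen 4 (rule 161): 11001110
Gen 5 (rule 182): 00110101
Gen 6 (rule 161): 10001010
Gen 7 (rule 182): 11011111
Gen 8 (rule 161): 00101110
Gen 9 (rule 182): 01110101
Gen 10 (rule 161): 00101010
Gen 11 (rule 182): 01111111
Gen 12 (rule 161): 00111110

Answer: 00111110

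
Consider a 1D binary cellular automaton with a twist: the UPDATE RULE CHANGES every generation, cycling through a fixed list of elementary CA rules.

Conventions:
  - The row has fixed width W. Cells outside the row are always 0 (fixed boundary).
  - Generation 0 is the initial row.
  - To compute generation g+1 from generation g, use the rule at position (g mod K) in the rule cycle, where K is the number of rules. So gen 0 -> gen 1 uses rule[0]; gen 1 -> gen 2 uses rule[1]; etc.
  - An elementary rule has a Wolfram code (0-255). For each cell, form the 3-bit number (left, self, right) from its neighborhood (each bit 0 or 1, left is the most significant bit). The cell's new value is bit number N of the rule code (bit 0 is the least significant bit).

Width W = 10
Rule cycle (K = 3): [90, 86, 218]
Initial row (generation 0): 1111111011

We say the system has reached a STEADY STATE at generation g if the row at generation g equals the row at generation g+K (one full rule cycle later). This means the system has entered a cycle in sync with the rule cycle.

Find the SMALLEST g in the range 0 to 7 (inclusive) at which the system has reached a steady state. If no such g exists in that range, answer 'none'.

Gen 0: 1111111011
Gen 1 (rule 90): 1000001011
Gen 2 (rule 86): 1100011001
Gen 3 (rule 218): 1110111110
Gen 4 (rule 90): 1010100011
Gen 5 (rule 86): 1010110101
Gen 6 (rule 218): 0000110000
Gen 7 (rule 90): 0001111000
Gen 8 (rule 86): 0010001100
Gen 9 (rule 218): 0101011110
Gen 10 (rule 90): 1000010011

Answer: none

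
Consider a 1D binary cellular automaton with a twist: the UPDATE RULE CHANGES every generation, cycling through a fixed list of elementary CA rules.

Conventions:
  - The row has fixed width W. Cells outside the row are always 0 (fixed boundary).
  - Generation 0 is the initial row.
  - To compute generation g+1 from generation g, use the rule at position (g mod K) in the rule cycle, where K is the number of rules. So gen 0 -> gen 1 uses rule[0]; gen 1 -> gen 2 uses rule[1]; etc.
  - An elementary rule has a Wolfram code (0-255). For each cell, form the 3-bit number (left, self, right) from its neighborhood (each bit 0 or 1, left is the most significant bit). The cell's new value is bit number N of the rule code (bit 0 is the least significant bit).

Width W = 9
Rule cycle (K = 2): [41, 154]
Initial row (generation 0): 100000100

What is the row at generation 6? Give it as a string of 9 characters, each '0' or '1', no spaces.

Answer: 110110100

Derivation:
Gen 0: 100000100
Gen 1 (rule 41): 001110001
Gen 2 (rule 154): 011101010
Gen 3 (rule 41): 010010100
Gen 4 (rule 154): 101100010
Gen 5 (rule 41): 011001000
Gen 6 (rule 154): 110110100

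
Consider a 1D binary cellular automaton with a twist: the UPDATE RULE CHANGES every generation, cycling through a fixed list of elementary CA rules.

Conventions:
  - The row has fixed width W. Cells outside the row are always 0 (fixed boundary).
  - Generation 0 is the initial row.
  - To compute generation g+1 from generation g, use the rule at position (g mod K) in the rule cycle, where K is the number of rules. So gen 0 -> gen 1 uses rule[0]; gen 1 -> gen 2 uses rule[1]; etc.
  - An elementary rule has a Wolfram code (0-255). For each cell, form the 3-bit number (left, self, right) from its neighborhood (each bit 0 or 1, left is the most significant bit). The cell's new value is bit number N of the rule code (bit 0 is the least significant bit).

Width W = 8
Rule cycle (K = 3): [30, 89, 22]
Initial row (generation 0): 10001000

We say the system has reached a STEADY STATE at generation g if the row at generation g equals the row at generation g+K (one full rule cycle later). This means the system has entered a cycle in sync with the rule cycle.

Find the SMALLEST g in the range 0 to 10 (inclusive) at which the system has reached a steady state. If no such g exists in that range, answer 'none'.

Answer: none

Derivation:
Gen 0: 10001000
Gen 1 (rule 30): 11011100
Gen 2 (rule 89): 11010111
Gen 3 (rule 22): 00010000
Gen 4 (rule 30): 00111000
Gen 5 (rule 89): 10101111
Gen 6 (rule 22): 10100000
Gen 7 (rule 30): 10110000
Gen 8 (rule 89): 00111111
Gen 9 (rule 22): 01000000
Gen 10 (rule 30): 11100000
Gen 11 (rule 89): 10111111
Gen 12 (rule 22): 10000000
Gen 13 (rule 30): 11000000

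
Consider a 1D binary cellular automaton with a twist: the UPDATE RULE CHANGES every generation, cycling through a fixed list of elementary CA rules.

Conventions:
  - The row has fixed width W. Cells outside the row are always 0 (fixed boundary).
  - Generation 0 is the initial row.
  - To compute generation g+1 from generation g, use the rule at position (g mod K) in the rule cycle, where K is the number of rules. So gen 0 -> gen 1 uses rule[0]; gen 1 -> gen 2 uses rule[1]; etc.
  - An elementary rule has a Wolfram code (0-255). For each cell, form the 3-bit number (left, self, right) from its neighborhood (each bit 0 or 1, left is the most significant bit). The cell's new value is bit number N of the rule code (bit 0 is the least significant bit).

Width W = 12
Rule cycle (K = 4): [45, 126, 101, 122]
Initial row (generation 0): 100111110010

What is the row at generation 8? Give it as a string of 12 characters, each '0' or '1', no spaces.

Gen 0: 100111110010
Gen 1 (rule 45): 100100000010
Gen 2 (rule 126): 111110000111
Gen 3 (rule 101): 000010110001
Gen 4 (rule 122): 000101111010
Gen 5 (rule 45): 110111000110
Gen 6 (rule 126): 111101101111
Gen 7 (rule 101): 000110110001
Gen 8 (rule 122): 001111111010

Answer: 001111111010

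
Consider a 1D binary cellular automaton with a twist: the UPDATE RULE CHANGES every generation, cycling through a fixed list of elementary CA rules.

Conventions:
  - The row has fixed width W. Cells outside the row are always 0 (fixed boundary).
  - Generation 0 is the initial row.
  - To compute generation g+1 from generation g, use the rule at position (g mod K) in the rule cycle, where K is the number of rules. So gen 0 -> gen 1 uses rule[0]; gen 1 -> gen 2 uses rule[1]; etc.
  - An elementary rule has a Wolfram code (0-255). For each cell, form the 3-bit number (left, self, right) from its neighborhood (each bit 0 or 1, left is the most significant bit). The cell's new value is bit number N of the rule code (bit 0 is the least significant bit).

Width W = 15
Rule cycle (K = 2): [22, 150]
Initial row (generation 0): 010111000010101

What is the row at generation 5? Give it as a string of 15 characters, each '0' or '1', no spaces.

Answer: 100001110010011

Derivation:
Gen 0: 010111000010101
Gen 1 (rule 22): 110000100110101
Gen 2 (rule 150): 001001111000101
Gen 3 (rule 22): 011110000101101
Gen 4 (rule 150): 101101001100001
Gen 5 (rule 22): 100001110010011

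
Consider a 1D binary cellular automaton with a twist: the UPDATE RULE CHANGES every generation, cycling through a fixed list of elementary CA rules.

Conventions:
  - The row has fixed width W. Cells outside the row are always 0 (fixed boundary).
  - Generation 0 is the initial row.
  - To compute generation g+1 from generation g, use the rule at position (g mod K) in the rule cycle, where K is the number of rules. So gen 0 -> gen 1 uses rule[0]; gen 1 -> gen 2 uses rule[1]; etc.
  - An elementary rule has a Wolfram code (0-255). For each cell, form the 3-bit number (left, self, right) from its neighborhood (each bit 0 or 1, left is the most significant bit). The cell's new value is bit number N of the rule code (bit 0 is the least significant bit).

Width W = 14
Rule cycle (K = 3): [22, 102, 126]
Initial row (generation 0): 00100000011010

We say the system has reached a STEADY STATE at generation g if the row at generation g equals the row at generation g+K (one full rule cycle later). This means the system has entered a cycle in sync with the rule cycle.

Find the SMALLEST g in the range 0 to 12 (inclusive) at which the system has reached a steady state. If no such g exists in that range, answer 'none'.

Gen 0: 00100000011010
Gen 1 (rule 22): 01110000100011
Gen 2 (rule 102): 10010001100101
Gen 3 (rule 126): 11111011111111
Gen 4 (rule 22): 00000000000000
Gen 5 (rule 102): 00000000000000
Gen 6 (rule 126): 00000000000000
Gen 7 (rule 22): 00000000000000
Gen 8 (rule 102): 00000000000000
Gen 9 (rule 126): 00000000000000
Gen 10 (rule 22): 00000000000000
Gen 11 (rule 102): 00000000000000
Gen 12 (rule 126): 00000000000000
Gen 13 (rule 22): 00000000000000
Gen 14 (rule 102): 00000000000000
Gen 15 (rule 126): 00000000000000

Answer: 4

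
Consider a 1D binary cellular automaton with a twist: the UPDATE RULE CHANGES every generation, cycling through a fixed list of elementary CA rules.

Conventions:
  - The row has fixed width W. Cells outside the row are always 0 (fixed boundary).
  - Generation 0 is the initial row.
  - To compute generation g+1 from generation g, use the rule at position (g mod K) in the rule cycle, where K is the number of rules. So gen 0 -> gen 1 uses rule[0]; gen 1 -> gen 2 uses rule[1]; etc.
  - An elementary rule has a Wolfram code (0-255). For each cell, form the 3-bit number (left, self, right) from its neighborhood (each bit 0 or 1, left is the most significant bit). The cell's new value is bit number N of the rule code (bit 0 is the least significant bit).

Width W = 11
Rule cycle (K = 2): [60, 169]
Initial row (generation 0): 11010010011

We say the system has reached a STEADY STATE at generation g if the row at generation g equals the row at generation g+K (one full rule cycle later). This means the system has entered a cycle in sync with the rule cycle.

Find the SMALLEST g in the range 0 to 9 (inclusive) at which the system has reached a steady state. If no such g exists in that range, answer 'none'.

Answer: none

Derivation:
Gen 0: 11010010011
Gen 1 (rule 60): 10111011010
Gen 2 (rule 169): 01110110100
Gen 3 (rule 60): 01001101110
Gen 4 (rule 169): 00001011100
Gen 5 (rule 60): 00001110010
Gen 6 (rule 169): 11101100000
Gen 7 (rule 60): 10011010000
Gen 8 (rule 169): 00010100111
Gen 9 (rule 60): 00011110100
Gen 10 (rule 169): 11011101001
Gen 11 (rule 60): 10110011101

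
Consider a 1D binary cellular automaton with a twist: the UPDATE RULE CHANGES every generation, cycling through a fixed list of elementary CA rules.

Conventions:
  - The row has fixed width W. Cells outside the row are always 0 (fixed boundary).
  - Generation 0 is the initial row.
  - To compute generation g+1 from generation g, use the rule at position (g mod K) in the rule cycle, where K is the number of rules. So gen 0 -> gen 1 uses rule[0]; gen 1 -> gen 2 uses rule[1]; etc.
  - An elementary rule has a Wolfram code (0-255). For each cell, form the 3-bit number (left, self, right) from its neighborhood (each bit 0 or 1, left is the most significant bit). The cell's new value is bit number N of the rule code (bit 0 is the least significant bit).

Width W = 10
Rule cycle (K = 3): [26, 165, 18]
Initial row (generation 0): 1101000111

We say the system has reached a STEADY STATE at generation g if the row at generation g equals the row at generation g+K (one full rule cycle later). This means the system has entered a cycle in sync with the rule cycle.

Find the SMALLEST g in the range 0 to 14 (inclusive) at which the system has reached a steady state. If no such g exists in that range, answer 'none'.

Gen 0: 1101000111
Gen 1 (rule 26): 1000101100
Gen 2 (rule 165): 1010110001
Gen 3 (rule 18): 0000001010
Gen 4 (rule 26): 0000010001
Gen 5 (rule 165): 1111010101
Gen 6 (rule 18): 0000000000
Gen 7 (rule 26): 0000000000
Gen 8 (rule 165): 1111111111
Gen 9 (rule 18): 0000000000
Gen 10 (rule 26): 0000000000
Gen 11 (rule 165): 1111111111
Gen 12 (rule 18): 0000000000
Gen 13 (rule 26): 0000000000
Gen 14 (rule 165): 1111111111
Gen 15 (rule 18): 0000000000
Gen 16 (rule 26): 0000000000
Gen 17 (rule 165): 1111111111

Answer: 6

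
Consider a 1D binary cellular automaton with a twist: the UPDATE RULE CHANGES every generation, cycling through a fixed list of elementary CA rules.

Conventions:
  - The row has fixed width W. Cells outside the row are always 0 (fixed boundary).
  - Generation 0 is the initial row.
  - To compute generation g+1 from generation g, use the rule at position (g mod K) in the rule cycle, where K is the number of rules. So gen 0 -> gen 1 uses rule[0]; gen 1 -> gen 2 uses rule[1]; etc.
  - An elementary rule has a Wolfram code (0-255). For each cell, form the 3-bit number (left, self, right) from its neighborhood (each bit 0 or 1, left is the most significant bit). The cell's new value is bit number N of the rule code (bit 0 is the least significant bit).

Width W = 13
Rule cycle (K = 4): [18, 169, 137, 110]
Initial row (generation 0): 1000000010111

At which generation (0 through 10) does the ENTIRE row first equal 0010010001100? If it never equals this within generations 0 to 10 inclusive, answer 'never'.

Answer: never

Derivation:
Gen 0: 1000000010111
Gen 1 (rule 18): 0100000100000
Gen 2 (rule 169): 0001110001111
Gen 3 (rule 137): 1101100101110
Gen 4 (rule 110): 1111101111010
Gen 5 (rule 18): 0000000000001
Gen 6 (rule 169): 1111111111100
Gen 7 (rule 137): 1111111111001
Gen 8 (rule 110): 1000000001011
Gen 9 (rule 18): 0100000010000
Gen 10 (rule 169): 0001111000111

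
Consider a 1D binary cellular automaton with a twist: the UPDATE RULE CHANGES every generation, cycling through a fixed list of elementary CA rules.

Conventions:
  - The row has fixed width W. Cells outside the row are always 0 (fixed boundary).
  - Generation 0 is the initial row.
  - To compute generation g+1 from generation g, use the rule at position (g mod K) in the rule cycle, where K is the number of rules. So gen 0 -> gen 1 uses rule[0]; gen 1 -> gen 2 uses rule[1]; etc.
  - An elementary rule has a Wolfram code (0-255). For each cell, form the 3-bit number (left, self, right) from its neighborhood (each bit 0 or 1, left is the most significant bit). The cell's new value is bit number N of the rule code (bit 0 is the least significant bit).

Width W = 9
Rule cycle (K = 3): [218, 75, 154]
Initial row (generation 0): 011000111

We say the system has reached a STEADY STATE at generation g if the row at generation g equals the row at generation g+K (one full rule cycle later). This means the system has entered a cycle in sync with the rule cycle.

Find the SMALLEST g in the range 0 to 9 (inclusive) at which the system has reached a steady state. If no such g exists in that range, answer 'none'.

Gen 0: 011000111
Gen 1 (rule 218): 111101111
Gen 2 (rule 75): 100101001
Gen 3 (rule 154): 011000110
Gen 4 (rule 218): 111101111
Gen 5 (rule 75): 100101001
Gen 6 (rule 154): 011000110
Gen 7 (rule 218): 111101111
Gen 8 (rule 75): 100101001
Gen 9 (rule 154): 011000110
Gen 10 (rule 218): 111101111
Gen 11 (rule 75): 100101001
Gen 12 (rule 154): 011000110

Answer: 1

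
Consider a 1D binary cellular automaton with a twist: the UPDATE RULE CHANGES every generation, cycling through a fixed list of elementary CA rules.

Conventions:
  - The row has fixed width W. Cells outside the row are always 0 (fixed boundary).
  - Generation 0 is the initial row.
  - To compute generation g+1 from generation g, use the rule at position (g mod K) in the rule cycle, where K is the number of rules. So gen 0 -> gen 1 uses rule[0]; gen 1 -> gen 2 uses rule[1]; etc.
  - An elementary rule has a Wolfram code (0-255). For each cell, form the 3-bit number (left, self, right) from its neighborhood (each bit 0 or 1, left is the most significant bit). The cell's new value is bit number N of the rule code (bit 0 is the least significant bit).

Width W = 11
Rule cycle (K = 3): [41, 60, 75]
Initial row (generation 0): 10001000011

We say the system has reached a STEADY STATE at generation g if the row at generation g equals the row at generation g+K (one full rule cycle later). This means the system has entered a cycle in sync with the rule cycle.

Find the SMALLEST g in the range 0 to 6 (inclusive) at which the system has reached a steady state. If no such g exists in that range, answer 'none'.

Answer: none

Derivation:
Gen 0: 10001000011
Gen 1 (rule 41): 00100011010
Gen 2 (rule 60): 00110010111
Gen 3 (rule 75): 11110100101
Gen 4 (rule 41): 10001000010
Gen 5 (rule 60): 11001100011
Gen 6 (rule 75): 11011101111
Gen 7 (rule 41): 10110011000
Gen 8 (rule 60): 11101010100
Gen 9 (rule 75): 10100000001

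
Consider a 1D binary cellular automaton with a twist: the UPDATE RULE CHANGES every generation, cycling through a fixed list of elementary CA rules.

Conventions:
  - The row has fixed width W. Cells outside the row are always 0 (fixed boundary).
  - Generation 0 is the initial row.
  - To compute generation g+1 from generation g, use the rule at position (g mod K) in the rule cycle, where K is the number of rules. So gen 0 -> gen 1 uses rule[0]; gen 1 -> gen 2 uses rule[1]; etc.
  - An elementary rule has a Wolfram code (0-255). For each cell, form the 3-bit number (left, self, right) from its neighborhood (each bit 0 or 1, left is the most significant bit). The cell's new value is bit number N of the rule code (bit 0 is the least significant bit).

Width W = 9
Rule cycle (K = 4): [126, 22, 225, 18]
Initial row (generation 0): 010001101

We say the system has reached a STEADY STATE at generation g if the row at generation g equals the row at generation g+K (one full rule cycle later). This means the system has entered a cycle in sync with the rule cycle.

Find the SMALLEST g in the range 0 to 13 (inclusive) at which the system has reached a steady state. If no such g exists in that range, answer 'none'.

Answer: 2

Derivation:
Gen 0: 010001101
Gen 1 (rule 126): 111011111
Gen 2 (rule 22): 000000000
Gen 3 (rule 225): 111111111
Gen 4 (rule 18): 000000000
Gen 5 (rule 126): 000000000
Gen 6 (rule 22): 000000000
Gen 7 (rule 225): 111111111
Gen 8 (rule 18): 000000000
Gen 9 (rule 126): 000000000
Gen 10 (rule 22): 000000000
Gen 11 (rule 225): 111111111
Gen 12 (rule 18): 000000000
Gen 13 (rule 126): 000000000
Gen 14 (rule 22): 000000000
Gen 15 (rule 225): 111111111
Gen 16 (rule 18): 000000000
Gen 17 (rule 126): 000000000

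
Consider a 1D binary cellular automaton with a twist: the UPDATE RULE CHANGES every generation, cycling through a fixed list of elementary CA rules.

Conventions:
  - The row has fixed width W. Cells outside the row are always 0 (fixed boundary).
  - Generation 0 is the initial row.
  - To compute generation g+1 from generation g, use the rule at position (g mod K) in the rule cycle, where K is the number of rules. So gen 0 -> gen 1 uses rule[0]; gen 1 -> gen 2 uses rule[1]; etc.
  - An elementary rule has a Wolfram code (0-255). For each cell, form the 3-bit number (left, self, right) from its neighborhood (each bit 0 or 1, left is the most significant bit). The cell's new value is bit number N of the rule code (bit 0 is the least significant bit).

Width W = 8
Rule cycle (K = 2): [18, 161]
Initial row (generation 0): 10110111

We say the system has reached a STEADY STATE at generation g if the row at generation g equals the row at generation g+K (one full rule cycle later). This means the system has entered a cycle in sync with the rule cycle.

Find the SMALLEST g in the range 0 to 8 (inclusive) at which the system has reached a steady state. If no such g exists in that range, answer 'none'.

Gen 0: 10110111
Gen 1 (rule 18): 00000000
Gen 2 (rule 161): 11111111
Gen 3 (rule 18): 00000000
Gen 4 (rule 161): 11111111
Gen 5 (rule 18): 00000000
Gen 6 (rule 161): 11111111
Gen 7 (rule 18): 00000000
Gen 8 (rule 161): 11111111
Gen 9 (rule 18): 00000000
Gen 10 (rule 161): 11111111

Answer: 1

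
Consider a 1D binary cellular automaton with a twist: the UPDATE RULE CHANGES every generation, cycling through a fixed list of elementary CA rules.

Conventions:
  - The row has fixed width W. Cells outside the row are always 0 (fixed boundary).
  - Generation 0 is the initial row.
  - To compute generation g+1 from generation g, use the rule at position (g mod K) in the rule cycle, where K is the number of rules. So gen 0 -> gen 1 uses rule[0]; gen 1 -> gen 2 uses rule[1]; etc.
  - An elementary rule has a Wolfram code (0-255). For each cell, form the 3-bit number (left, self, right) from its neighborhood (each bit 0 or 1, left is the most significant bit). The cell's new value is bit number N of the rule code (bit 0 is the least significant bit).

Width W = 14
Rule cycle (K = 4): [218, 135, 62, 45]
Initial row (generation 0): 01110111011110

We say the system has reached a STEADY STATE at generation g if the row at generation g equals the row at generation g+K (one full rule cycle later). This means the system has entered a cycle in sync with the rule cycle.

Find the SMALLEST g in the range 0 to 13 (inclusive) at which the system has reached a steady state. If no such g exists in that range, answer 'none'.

Gen 0: 01110111011110
Gen 1 (rule 218): 11110111011111
Gen 2 (rule 135): 01100010001110
Gen 3 (rule 62): 11010111011001
Gen 4 (rule 45): 10111100110001
Gen 5 (rule 218): 00111111111010
Gen 6 (rule 135): 11011111110010
Gen 7 (rule 62): 10110000001111
Gen 8 (rule 45): 11100111101000
Gen 9 (rule 218): 11111111100100
Gen 10 (rule 135): 01111111001101
Gen 11 (rule 62): 11000000111011
Gen 12 (rule 45): 10011110100110
Gen 13 (rule 218): 01111110011111
Gen 14 (rule 135): 10111100101110
Gen 15 (rule 62): 11100011111001
Gen 16 (rule 45): 10001010000001
Gen 17 (rule 218): 01010001000010

Answer: none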